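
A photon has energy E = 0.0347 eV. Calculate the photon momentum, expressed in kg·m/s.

1.85 × 10^-29 kg·m/s

(c = 2.99792458 × 10^8 m/s, 1 eV = 1.602176634 × 10^-19 J.)
In SI units: E = 0.0347 eV = 5.5596 × 10^-21 J.
The photon relation is p = E/c, giving p = 1.854 × 10^-29 kg·m/s.
So p ≈ 1.85 × 10^-29 kg·m/s.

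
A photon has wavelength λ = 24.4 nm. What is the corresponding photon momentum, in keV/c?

0.0508 keV/c

Use h = 6.62607015e-34 J·s, c = 2.99792458e8 m/s, 1 eV = 1.602176634e-19 J.
Convert to SI: λ = 24.4 nm = 2.44e-8 m.
Since p = h/λ for a photon, p = 2.716e-26 kg·m/s.
Converting to keV/c: p = 0.05081 keV/c ≈ 0.0508 keV/c.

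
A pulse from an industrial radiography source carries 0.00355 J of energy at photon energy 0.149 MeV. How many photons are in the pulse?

1.49·10^11 photons

Per-photon energy: E = 2.387·10^-14 J (from energy = 0.149 MeV).
N = E_total / E_photon = 0.00355 J / 2.387·10^-14 J = 1.49·10^11.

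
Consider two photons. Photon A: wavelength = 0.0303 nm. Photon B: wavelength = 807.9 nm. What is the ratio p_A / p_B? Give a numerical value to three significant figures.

p_A = 2.187·10^-23 kg·m/s (from wavelength = 0.0303 nm, via p = h/λ).
p_B = 8.202·10^-28 kg·m/s (from wavelength = 807.9 nm, via p = h/λ).
Ratio = 2.187·10^-23 / 8.202·10^-28 = 2.67·10^4.

2.67·10^4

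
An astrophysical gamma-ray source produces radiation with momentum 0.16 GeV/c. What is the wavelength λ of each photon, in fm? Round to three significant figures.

Use h = 6.62607015 × 10^-34 J·s, c = 2.99792458 × 10^8 m/s, 1 eV = 1.602176634 × 10^-19 J.
Convert to SI: p = 0.16 GeV/c = 8.5509 × 10^-20 kg·m/s.
Apply λ = h/p: λ = 7.749 × 10^-15 m.
Converting to fm: λ = 7.749 fm ≈ 7.75 fm.

7.75 fm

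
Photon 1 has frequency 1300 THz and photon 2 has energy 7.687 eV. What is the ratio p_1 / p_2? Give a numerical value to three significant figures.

0.699

p_1 = 2.873e-27 kg·m/s (from frequency = 1300 THz, via p = hf/c).
p_2 = 4.108e-27 kg·m/s (from energy = 7.687 eV, via p = E/c).
Ratio = 2.873e-27 / 4.108e-27 = 0.699.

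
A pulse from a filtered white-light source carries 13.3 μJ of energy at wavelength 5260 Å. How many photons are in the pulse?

Per-photon energy: E = 3.777 × 10^-19 J (from wavelength = 5260 Å).
N = E_total / E_photon = 1.33 × 10^-5 J / 3.777 × 10^-19 J = 3.52 × 10^13.

3.52 × 10^13 photons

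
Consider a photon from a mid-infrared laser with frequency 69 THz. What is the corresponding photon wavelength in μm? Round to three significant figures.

4.34 μm

Take c = 2.99792458 × 10^8 m/s.
In SI units: f = 69 THz = 6.9 × 10^13 Hz.
For a photon λ = c/f, so λ = 4.345 × 10^-6 m.
Converting to μm: λ = 4.345 μm ≈ 4.34 μm.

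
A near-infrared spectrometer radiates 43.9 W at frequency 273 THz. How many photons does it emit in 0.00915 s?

2.22e18 photons

Total energy: E_total = P·t = 43.9 × 0.00915 = 0.4017 J.
Per-photon energy: E = 1.809e-19 J.
N = E_total / E_photon = 2.22e18.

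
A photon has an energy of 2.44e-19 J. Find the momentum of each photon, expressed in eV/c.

1.52 eV/c

Use c = 2.99792458e8 m/s, 1 eV = 1.602176634e-19 J.
Apply p = E/c: p = 8.139e-28 kg·m/s.
Converting to eV/c: p = 1.523 eV/c ≈ 1.52 eV/c.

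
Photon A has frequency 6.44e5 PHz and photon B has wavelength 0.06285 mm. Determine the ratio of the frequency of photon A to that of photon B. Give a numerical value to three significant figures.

1.35e8

f_A = 6.440e20 Hz (from frequency = 6.44e5 PHz, via f given directly).
f_B = 4.770e12 Hz (from wavelength = 0.06285 mm, via f = c/λ).
Ratio = 6.440e20 / 4.770e12 = 1.35e8.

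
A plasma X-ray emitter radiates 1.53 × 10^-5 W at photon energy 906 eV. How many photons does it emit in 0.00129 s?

Total energy: E_total = P·t = 1.53 × 10^-5 × 0.00129 = 1.974 × 10^-8 J.
Per-photon energy: E = 1.452 × 10^-16 J.
N = E_total / E_photon = 1.36 × 10^8.

1.36 × 10^8 photons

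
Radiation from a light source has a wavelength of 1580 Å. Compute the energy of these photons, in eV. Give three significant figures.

7.85 eV

Convert to SI: λ = 1580 Å = 1.58·10^-7 m.
Apply E = hc/λ: E = 1.257·10^-18 J.
Converting to eV: E = 7.847 eV ≈ 7.85 eV.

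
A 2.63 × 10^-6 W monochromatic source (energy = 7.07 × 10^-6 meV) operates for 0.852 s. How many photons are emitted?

1.98 × 10^21 photons

Total energy: E_total = P·t = 2.63 × 10^-6 × 0.852 = 2.241 × 10^-6 J.
Per-photon energy: E = 1.133 × 10^-27 J.
N = E_total / E_photon = 1.98 × 10^21.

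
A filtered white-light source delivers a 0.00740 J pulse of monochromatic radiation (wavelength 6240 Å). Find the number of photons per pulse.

2.32·10^16 photons

Per-photon energy: E = 3.183·10^-19 J (from wavelength = 6240 Å).
N = E_total / E_photon = 0.00740 J / 3.183·10^-19 J = 2.32·10^16.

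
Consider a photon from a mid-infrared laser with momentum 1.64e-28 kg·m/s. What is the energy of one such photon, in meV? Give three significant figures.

307 meV

For a photon E = pc, so E = 4.917e-20 J.
Converting to meV: E = 306.9 meV ≈ 307 meV.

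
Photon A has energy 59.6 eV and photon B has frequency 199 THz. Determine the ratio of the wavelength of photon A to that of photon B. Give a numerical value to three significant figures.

λ_A = 2.080 × 10^-8 m (from energy = 59.6 eV, via λ = hc/E).
λ_B = 1.506 × 10^-6 m (from frequency = 199 THz, via λ = c/f).
Ratio = 2.080 × 10^-8 / 1.506 × 10^-6 = 0.0138.

0.0138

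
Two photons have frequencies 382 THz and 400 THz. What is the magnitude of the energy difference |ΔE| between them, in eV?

0.0744 eV

Using E = hf: E₁ = 2.531e-19 J, E₂ = 2.650e-19 J.
|ΔE| = |2.531e-19 − 2.650e-19| = 1.19e-20 J = 0.0744 eV.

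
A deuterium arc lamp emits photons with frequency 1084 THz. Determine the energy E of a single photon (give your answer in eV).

4.48 eV

First convert: f = 1084 THz = 1.084·10^15 Hz.
For a photon E = hf, so E = 7.183·10^-19 J.
Converting to eV: E = 4.483 eV ≈ 4.48 eV.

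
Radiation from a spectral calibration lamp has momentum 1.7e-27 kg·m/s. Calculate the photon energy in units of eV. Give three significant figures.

3.18 eV

Take c = 2.99792458e8 m/s, 1 eV = 1.602176634e-19 J.
For a photon E = pc, so E = 5.096e-19 J.
Converting to eV: E = 3.181 eV ≈ 3.18 eV.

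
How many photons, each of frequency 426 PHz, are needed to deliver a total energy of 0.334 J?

1.18 × 10^15 photons

Per-photon energy: E = 2.823 × 10^-16 J (from frequency = 426 PHz).
N = E_total / E_photon = 0.334 J / 2.823 × 10^-16 J = 1.18 × 10^15.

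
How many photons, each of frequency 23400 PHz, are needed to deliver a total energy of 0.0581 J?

Per-photon energy: E = 1.551e-14 J (from frequency = 23400 PHz).
N = E_total / E_photon = 0.0581 J / 1.551e-14 J = 3.75e12.

3.75e12 photons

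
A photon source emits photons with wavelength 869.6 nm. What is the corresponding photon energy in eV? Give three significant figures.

First convert: λ = 869.6 nm = 8.696e-7 m.
The photon relation is E = hc/λ, giving E = 2.284e-19 J.
Converting to eV: E = 1.426 eV ≈ 1.43 eV.

1.43 eV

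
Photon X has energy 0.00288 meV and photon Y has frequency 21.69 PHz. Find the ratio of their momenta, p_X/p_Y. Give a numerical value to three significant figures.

3.21 × 10^-8

p_X = 1.539 × 10^-33 kg·m/s (from energy = 0.00288 meV, via p = E/c).
p_Y = 4.794 × 10^-26 kg·m/s (from frequency = 21.69 PHz, via p = hf/c).
Ratio = 1.539 × 10^-33 / 4.794 × 10^-26 = 3.21 × 10^-8.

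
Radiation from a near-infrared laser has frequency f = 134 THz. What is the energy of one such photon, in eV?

(h = 6.62607015 × 10^-34 J·s, 1 eV = 1.602176634 × 10^-19 J.)
Convert to SI: f = 134 THz = 1.34 × 10^14 Hz.
For a photon E = hf, so E = 8.879 × 10^-20 J.
Converting to eV: E = 0.5542 eV ≈ 0.554 eV.

0.554 eV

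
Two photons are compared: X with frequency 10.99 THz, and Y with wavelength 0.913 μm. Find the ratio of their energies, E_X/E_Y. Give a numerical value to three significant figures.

E_X = 7.282e-21 J (from frequency = 10.99 THz, via E = hf).
E_Y = 2.176e-19 J (from wavelength = 0.913 μm, via E = hc/λ).
Ratio = 7.282e-21 / 2.176e-19 = 0.0335.

0.0335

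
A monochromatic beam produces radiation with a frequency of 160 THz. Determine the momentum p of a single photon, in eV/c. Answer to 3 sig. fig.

Take h = 6.62607015 × 10^-34 J·s, c = 2.99792458 × 10^8 m/s, 1 eV = 1.602176634 × 10^-19 J.
Convert to SI: f = 160 THz = 1.6 × 10^14 Hz.
Since p = hf/c for a photon, p = 3.536 × 10^-28 kg·m/s.
Converting to eV/c: p = 0.6617 eV/c ≈ 0.662 eV/c.

0.662 eV/c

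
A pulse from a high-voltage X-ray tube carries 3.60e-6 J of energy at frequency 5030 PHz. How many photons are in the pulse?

1.08e9 photons

Per-photon energy: E = 3.333e-15 J (from frequency = 5030 PHz).
N = E_total / E_photon = 3.60e-6 J / 3.333e-15 J = 1.08e9.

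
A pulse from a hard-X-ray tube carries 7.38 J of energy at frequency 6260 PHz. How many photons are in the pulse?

1.78 × 10^15 photons

Per-photon energy: E = 4.148 × 10^-15 J (from frequency = 6260 PHz).
N = E_total / E_photon = 7.38 J / 4.148 × 10^-15 J = 1.78 × 10^15.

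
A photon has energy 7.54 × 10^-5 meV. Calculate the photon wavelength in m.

16.4 m

(h = 6.62607015 × 10^-34 J·s, c = 2.99792458 × 10^8 m/s, 1 eV = 1.602176634 × 10^-19 J.)
First convert: E = 7.54 × 10^-5 meV = 1.2080 × 10^-26 J.
The photon relation is λ = hc/E, giving λ = 16.44 m.
So λ ≈ 16.4 m.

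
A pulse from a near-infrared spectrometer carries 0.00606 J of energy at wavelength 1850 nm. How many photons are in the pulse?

Per-photon energy: E = 1.074 × 10^-19 J (from wavelength = 1850 nm).
N = E_total / E_photon = 0.00606 J / 1.074 × 10^-19 J = 5.64 × 10^16.

5.64 × 10^16 photons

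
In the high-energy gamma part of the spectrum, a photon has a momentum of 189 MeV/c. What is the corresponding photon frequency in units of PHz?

Convert to SI: p = 189 MeV/c = 1.0101·10^-19 kg·m/s.
Apply f = pc/h: f = 4.570·10^22 Hz.
Converting to PHz: f = 4.570·10^7 PHz ≈ 4.57·10^7 PHz.

4.57·10^7 PHz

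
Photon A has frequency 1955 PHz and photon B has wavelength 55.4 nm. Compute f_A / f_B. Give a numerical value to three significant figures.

361

f_A = 1.955e18 Hz (from frequency = 1955 PHz, via f given directly).
f_B = 5.411e15 Hz (from wavelength = 55.4 nm, via f = c/λ).
Ratio = 1.955e18 / 5.411e15 = 361.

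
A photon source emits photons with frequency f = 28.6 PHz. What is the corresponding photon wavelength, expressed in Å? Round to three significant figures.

Convert to SI: f = 28.6 PHz = 2.86 × 10^16 Hz.
Since λ = c/f for a photon, λ = 1.048 × 10^-8 m.
Converting to Å: λ = 104.8 Å ≈ 105 Å.

105 Å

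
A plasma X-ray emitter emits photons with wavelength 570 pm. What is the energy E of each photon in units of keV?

Convert to SI: λ = 570 pm = 5.70·10^-10 m.
Apply E = hc/λ: E = 3.485·10^-16 J.
Converting to keV: E = 2.175 keV ≈ 2.18 keV.

2.18 keV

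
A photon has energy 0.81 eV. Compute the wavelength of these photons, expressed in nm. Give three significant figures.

Use h = 6.62607015 × 10^-34 J·s, c = 2.99792458 × 10^8 m/s, 1 eV = 1.602176634 × 10^-19 J.
In SI units: E = 0.81 eV = 1.2978 × 10^-19 J.
Since λ = hc/E for a photon, λ = 1.531 × 10^-6 m.
Converting to nm: λ = 1531 nm ≈ 1530 nm.

1530 nm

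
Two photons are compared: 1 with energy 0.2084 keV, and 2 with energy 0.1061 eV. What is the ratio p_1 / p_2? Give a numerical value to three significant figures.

p_1 = 1.114 × 10^-25 kg·m/s (from energy = 0.2084 keV, via p = E/c).
p_2 = 5.670 × 10^-29 kg·m/s (from energy = 0.1061 eV, via p = E/c).
Ratio = 1.114 × 10^-25 / 5.670 × 10^-29 = 1960.

1960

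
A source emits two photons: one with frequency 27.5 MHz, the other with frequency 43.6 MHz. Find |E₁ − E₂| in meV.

6.66e-5 meV

Using E = hf: E₁ = 1.822e-26 J, E₂ = 2.889e-26 J.
|ΔE| = |1.822e-26 − 2.889e-26| = 1.07e-26 J = 6.66e-5 meV.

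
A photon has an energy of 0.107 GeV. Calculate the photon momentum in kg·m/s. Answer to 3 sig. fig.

5.72 × 10^-20 kg·m/s

Use c = 2.99792458 × 10^8 m/s, 1 eV = 1.602176634 × 10^-19 J.
Convert to SI: E = 0.107 GeV = 1.7143 × 10^-11 J.
For a photon p = E/c, so p = 5.718 × 10^-20 kg·m/s.
So p ≈ 5.72 × 10^-20 kg·m/s.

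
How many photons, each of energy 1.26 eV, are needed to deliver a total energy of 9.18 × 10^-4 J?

4.55 × 10^15 photons

Per-photon energy: E = 2.019 × 10^-19 J (from energy = 1.26 eV).
N = E_total / E_photon = 9.18 × 10^-4 J / 2.019 × 10^-19 J = 4.55 × 10^15.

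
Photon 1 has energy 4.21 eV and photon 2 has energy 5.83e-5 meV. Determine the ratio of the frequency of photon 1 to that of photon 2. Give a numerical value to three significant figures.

f_1 = 1.018e15 Hz (from energy = 4.21 eV, via f = E/h).
f_2 = 1.410e7 Hz (from energy = 5.83e-5 meV, via f = E/h).
Ratio = 1.018e15 / 1.410e7 = 7.22e7.

7.22e7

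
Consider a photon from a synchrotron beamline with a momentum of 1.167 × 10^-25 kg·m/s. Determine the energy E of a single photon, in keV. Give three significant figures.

0.218 keV

Use c = 2.99792458 × 10^8 m/s, 1 eV = 1.602176634 × 10^-19 J.
The photon relation is E = pc, giving E = 3.499 × 10^-17 J.
Converting to keV: E = 0.2184 keV ≈ 0.218 keV.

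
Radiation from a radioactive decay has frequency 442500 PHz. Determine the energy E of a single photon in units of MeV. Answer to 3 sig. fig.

1.83 MeV

In SI units: f = 442500 PHz = 4.425e20 Hz.
The photon relation is E = hf, giving E = 2.932e-13 J.
Converting to MeV: E = 1.830 MeV ≈ 1.83 MeV.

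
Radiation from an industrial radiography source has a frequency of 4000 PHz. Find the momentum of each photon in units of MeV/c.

First convert: f = 4000 PHz = 4.00 × 10^18 Hz.
Apply p = hf/c: p = 8.841 × 10^-24 kg·m/s.
Converting to MeV/c: p = 0.01654 MeV/c ≈ 0.0165 MeV/c.

0.0165 MeV/c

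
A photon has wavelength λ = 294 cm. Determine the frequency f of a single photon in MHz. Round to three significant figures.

In SI units: λ = 294 cm = 2.94 m.
For a photon f = c/λ, so f = 1.020e8 Hz.
Converting to MHz: f = 102.0 MHz ≈ 102 MHz.

102 MHz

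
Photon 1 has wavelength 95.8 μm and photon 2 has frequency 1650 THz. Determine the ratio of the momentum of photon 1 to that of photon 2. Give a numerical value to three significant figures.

1.90e-3

p_1 = 6.917e-30 kg·m/s (from wavelength = 95.8 μm, via p = h/λ).
p_2 = 3.647e-27 kg·m/s (from frequency = 1650 THz, via p = hf/c).
Ratio = 6.917e-30 / 3.647e-27 = 1.90e-3.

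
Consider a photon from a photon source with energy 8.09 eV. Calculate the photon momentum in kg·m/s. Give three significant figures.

4.32·10^-27 kg·m/s

(c = 2.99792458·10^8 m/s, 1 eV = 1.602176634·10^-19 J.)
Convert to SI: E = 8.09 eV = 1.2962·10^-18 J.
Since p = E/c for a photon, p = 4.324·10^-27 kg·m/s.
So p ≈ 4.32·10^-27 kg·m/s.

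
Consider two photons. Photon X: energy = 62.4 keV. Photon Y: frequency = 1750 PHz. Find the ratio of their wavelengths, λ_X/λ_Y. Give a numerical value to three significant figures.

λ_X = 1.987·10^-11 m (from energy = 62.4 keV, via λ = hc/E).
λ_Y = 1.713·10^-10 m (from frequency = 1750 PHz, via λ = c/f).
Ratio = 1.987·10^-11 / 1.713·10^-10 = 0.116.

0.116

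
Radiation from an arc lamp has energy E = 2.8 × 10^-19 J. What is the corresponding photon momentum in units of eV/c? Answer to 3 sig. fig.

1.75 eV/c

Since p = E/c for a photon, p = 9.340 × 10^-28 kg·m/s.
Converting to eV/c: p = 1.748 eV/c ≈ 1.75 eV/c.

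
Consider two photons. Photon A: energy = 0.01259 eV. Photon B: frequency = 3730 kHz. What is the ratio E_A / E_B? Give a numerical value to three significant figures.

8.16 × 10^5

E_A = 2.017 × 10^-21 J (from energy = 0.01259 eV, via E given directly).
E_B = 2.472 × 10^-27 J (from frequency = 3730 kHz, via E = hf).
Ratio = 2.017 × 10^-21 / 2.472 × 10^-27 = 8.16 × 10^5.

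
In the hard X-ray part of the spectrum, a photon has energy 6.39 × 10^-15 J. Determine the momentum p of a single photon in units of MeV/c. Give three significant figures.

0.0399 MeV/c

(c = 2.99792458 × 10^8 m/s, 1 eV = 1.602176634 × 10^-19 J.)
Apply p = E/c: p = 2.131 × 10^-23 kg·m/s.
Converting to MeV/c: p = 0.03988 MeV/c ≈ 0.0399 MeV/c.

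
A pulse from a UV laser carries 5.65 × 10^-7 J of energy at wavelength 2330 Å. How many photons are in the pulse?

Per-photon energy: E = 8.526 × 10^-19 J (from wavelength = 2330 Å).
N = E_total / E_photon = 5.65 × 10^-7 J / 8.526 × 10^-19 J = 6.63 × 10^11.

6.63 × 10^11 photons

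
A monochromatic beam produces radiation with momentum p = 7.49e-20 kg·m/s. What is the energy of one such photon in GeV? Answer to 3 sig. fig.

Since E = pc for a photon, E = 2.245e-11 J.
Converting to GeV: E = 0.1401 GeV ≈ 0.140 GeV.

0.140 GeV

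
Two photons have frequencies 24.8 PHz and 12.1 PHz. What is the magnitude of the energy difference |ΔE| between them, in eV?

52.5 eV

Using E = hf: E₁ = 1.643 × 10^-17 J, E₂ = 8.018 × 10^-18 J.
|ΔE| = |1.643 × 10^-17 − 8.018 × 10^-18| = 8.42 × 10^-18 J = 52.5 eV.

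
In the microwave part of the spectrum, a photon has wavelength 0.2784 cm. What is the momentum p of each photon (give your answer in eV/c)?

Convert to SI: λ = 0.2784 cm = 0.002784 m.
The photon relation is p = h/λ, giving p = 2.380·10^-31 kg·m/s.
Converting to eV/c: p = 4.453·10^-4 eV/c ≈ 4.45·10^-4 eV/c.

4.45·10^-4 eV/c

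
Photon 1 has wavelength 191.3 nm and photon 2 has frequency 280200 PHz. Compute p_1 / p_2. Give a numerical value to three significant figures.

p_1 = 3.464 × 10^-27 kg·m/s (from wavelength = 191.3 nm, via p = h/λ).
p_2 = 6.193 × 10^-22 kg·m/s (from frequency = 280200 PHz, via p = hf/c).
Ratio = 3.464 × 10^-27 / 6.193 × 10^-22 = 5.59 × 10^-6.

5.59 × 10^-6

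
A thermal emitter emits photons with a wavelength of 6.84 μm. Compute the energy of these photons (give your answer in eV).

Use h = 6.62607015e-34 J·s, c = 2.99792458e8 m/s, 1 eV = 1.602176634e-19 J.
Convert to SI: λ = 6.84 μm = 6.84e-6 m.
For a photon E = hc/λ, so E = 2.904e-20 J.
Converting to eV: E = 0.1813 eV ≈ 0.181 eV.

0.181 eV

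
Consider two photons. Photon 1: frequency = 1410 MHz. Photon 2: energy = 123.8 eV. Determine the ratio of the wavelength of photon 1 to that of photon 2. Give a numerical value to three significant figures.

λ_1 = 0.2126 m (from frequency = 1410 MHz, via λ = c/f).
λ_2 = 1.001 × 10^-8 m (from energy = 123.8 eV, via λ = hc/E).
Ratio = 0.2126 / 1.001 × 10^-8 = 2.12 × 10^7.

2.12 × 10^7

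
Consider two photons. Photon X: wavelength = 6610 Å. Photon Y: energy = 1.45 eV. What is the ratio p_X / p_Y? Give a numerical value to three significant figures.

1.29

p_X = 1.002 × 10^-27 kg·m/s (from wavelength = 6610 Å, via p = h/λ).
p_Y = 7.749 × 10^-28 kg·m/s (from energy = 1.45 eV, via p = E/c).
Ratio = 1.002 × 10^-27 / 7.749 × 10^-28 = 1.29.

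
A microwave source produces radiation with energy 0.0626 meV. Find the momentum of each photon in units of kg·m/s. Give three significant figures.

3.35·10^-32 kg·m/s

Use c = 2.99792458·10^8 m/s, 1 eV = 1.602176634·10^-19 J.
First convert: E = 0.0626 meV = 1.0030·10^-23 J.
Apply p = E/c: p = 3.346·10^-32 kg·m/s.
So p ≈ 3.35·10^-32 kg·m/s.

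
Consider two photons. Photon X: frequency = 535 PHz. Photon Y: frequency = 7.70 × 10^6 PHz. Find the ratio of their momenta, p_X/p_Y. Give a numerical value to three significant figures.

6.95 × 10^-5

p_X = 1.182 × 10^-24 kg·m/s (from frequency = 535 PHz, via p = hf/c).
p_Y = 1.702 × 10^-20 kg·m/s (from frequency = 7.70 × 10^6 PHz, via p = hf/c).
Ratio = 1.182 × 10^-24 / 1.702 × 10^-20 = 6.95 × 10^-5.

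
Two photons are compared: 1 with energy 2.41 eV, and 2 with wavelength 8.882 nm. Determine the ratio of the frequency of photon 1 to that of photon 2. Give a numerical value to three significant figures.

0.0173

f_1 = 5.827 × 10^14 Hz (from energy = 2.41 eV, via f = E/h).
f_2 = 3.375 × 10^16 Hz (from wavelength = 8.882 nm, via f = c/λ).
Ratio = 5.827 × 10^14 / 3.375 × 10^16 = 0.0173.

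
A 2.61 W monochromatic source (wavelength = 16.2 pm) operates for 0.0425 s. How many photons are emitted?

Total energy: E_total = P·t = 2.61 × 0.0425 = 0.1109 J.
Per-photon energy: E = 1.226e-14 J.
N = E_total / E_photon = 9.05e12.

9.05e12 photons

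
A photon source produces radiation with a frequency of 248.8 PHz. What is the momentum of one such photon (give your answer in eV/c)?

Use h = 6.62607015e-34 J·s, c = 2.99792458e8 m/s, 1 eV = 1.602176634e-19 J.
First convert: f = 248.8 PHz = 2.488e17 Hz.
For a photon p = hf/c, so p = 5.499e-25 kg·m/s.
Converting to eV/c: p = 1029 eV/c ≈ 1030 eV/c.

1030 eV/c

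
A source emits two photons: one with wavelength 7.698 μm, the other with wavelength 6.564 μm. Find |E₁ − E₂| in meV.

27.8 meV

Using E = hc/λ: E₁ = 2.5805·10^-20 J, E₂ = 3.0263·10^-20 J.
|ΔE| = |2.5805·10^-20 − 3.0263·10^-20| = 4.46·10^-21 J = 27.8 meV.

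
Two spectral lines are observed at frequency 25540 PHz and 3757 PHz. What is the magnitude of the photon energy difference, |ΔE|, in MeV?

Using E = hf: E₁ = 1.6923e-14 J, E₂ = 2.4894e-15 J.
|ΔE| = |1.6923e-14 − 2.4894e-15| = 1.44e-14 J = 0.0901 MeV.

0.0901 MeV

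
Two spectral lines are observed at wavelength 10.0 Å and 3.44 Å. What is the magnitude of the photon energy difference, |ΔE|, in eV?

Using E = hc/λ: E₁ = 1.986 × 10^-16 J, E₂ = 5.775 × 10^-16 J.
|ΔE| = |1.986 × 10^-16 − 5.775 × 10^-16| = 3.79 × 10^-16 J = 2360 eV.

2360 eV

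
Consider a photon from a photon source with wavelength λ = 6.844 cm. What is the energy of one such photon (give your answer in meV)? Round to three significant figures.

0.0181 meV

Convert to SI: λ = 6.844 cm = 0.06844 m.
Since E = hc/λ for a photon, E = 2.902 × 10^-24 J.
Converting to meV: E = 0.01812 meV ≈ 0.0181 meV.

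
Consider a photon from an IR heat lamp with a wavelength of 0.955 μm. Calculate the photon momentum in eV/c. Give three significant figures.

1.30 eV/c

In SI units: λ = 0.955 μm = 9.55e-7 m.
The photon relation is p = h/λ, giving p = 6.938e-28 kg·m/s.
Converting to eV/c: p = 1.298 eV/c ≈ 1.30 eV/c.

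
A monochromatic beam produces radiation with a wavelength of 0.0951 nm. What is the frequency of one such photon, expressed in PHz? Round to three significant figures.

Use c = 2.99792458·10^8 m/s.
First convert: λ = 0.0951 nm = 9.51·10^-11 m.
The photon relation is f = c/λ, giving f = 3.152·10^18 Hz.
Converting to PHz: f = 3152 PHz ≈ 3150 PHz.

3150 PHz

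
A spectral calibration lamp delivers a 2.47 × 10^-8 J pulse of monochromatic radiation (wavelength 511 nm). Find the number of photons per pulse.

6.35 × 10^10 photons

Per-photon energy: E = 3.887 × 10^-19 J (from wavelength = 511 nm).
N = E_total / E_photon = 2.47 × 10^-8 J / 3.887 × 10^-19 J = 6.35 × 10^10.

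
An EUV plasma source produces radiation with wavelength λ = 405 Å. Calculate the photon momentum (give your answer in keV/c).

Use h = 6.62607015e-34 J·s, c = 2.99792458e8 m/s, 1 eV = 1.602176634e-19 J.
First convert: λ = 405 Å = 4.05e-8 m.
Since p = h/λ for a photon, p = 1.636e-26 kg·m/s.
Converting to keV/c: p = 0.03061 keV/c ≈ 0.0306 keV/c.

0.0306 keV/c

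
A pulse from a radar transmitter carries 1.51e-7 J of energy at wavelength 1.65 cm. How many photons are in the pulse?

1.25e16 photons

Per-photon energy: E = 1.204e-23 J (from wavelength = 1.65 cm).
N = E_total / E_photon = 1.51e-7 J / 1.204e-23 J = 1.25e16.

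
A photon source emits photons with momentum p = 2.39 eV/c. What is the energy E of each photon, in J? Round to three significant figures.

In SI units: p = 2.39 eV/c = 1.2773 × 10^-27 kg·m/s.
For a photon E = pc, so E = 3.829 × 10^-19 J.
So E ≈ 3.83 × 10^-19 J.

3.83 × 10^-19 J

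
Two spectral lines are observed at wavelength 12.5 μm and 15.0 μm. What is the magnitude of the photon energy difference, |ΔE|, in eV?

Using E = hc/λ: E₁ = 1.589 × 10^-20 J, E₂ = 1.324 × 10^-20 J.
|ΔE| = |1.589 × 10^-20 − 1.324 × 10^-20| = 2.65 × 10^-21 J = 0.0165 eV.

0.0165 eV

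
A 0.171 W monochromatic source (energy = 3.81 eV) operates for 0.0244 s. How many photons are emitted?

Total energy: E_total = P·t = 0.171 × 0.0244 = 0.004172 J.
Per-photon energy: E = 6.104 × 10^-19 J.
N = E_total / E_photon = 6.84 × 10^15.

6.84 × 10^15 photons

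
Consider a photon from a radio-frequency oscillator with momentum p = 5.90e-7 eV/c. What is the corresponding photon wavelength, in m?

Convert to SI: p = 5.90e-7 eV/c = 3.1531e-34 kg·m/s.
Since λ = h/p for a photon, λ = 2.101 m.
So λ ≈ 2.10 m.

2.10 m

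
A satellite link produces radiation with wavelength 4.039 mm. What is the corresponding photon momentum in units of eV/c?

In SI units: λ = 4.039 mm = 0.004039 m.
Apply p = h/λ: p = 1.641 × 10^-31 kg·m/s.
Converting to eV/c: p = 3.070 × 10^-4 eV/c ≈ 3.07 × 10^-4 eV/c.

3.07 × 10^-4 eV/c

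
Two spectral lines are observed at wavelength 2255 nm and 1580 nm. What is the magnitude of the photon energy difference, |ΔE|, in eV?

0.235 eV

Using E = hc/λ: E₁ = 8.8091 × 10^-20 J, E₂ = 1.2572 × 10^-19 J.
|ΔE| = |8.8091 × 10^-20 − 1.2572 × 10^-19| = 3.76 × 10^-20 J = 0.235 eV.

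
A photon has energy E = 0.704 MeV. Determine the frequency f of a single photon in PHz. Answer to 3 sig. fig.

In SI units: E = 0.704 MeV = 1.1279e-13 J.
Since f = E/h for a photon, f = 1.702e20 Hz.
Converting to PHz: f = 170200 PHz ≈ 1.70e5 PHz.

1.70e5 PHz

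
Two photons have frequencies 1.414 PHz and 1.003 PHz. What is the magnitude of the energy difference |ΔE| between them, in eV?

1.70 eV

Using E = hf: E₁ = 9.3693e-19 J, E₂ = 6.6459e-19 J.
|ΔE| = |9.3693e-19 − 6.6459e-19| = 2.72e-19 J = 1.70 eV.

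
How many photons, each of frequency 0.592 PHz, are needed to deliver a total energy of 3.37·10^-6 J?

8.59·10^12 photons

Per-photon energy: E = 3.923·10^-19 J (from frequency = 0.592 PHz).
N = E_total / E_photon = 3.37·10^-6 J / 3.923·10^-19 J = 8.59·10^12.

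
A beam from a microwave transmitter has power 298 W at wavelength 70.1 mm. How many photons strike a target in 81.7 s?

Total energy: E_total = P·t = 298 × 81.7 = 24350 J.
Per-photon energy: E = 2.834e-24 J.
N = E_total / E_photon = 8.59e27.

8.59e27 photons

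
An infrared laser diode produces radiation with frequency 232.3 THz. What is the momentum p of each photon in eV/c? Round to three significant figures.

0.961 eV/c

Convert to SI: f = 232.3 THz = 2.323·10^14 Hz.
Apply p = hf/c: p = 5.134·10^-28 kg·m/s.
Converting to eV/c: p = 0.9607 eV/c ≈ 0.961 eV/c.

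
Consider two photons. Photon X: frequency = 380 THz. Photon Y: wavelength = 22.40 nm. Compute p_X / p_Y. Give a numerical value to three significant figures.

p_X = 8.399e-28 kg·m/s (from frequency = 380 THz, via p = hf/c).
p_Y = 2.958e-26 kg·m/s (from wavelength = 22.40 nm, via p = h/λ).
Ratio = 8.399e-28 / 2.958e-26 = 0.0284.

0.0284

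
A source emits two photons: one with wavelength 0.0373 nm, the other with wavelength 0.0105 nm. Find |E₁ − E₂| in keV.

Using E = hc/λ: E₁ = 5.326e-15 J, E₂ = 1.892e-14 J.
|ΔE| = |5.326e-15 − 1.892e-14| = 1.36e-14 J = 84.8 keV.

84.8 keV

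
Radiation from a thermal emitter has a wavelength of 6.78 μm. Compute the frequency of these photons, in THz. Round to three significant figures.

44.2 THz

In SI units: λ = 6.78 μm = 6.78e-6 m.
The photon relation is f = c/λ, giving f = 4.422e13 Hz.
Converting to THz: f = 44.22 THz ≈ 44.2 THz.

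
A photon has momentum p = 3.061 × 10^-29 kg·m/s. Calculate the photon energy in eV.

Use c = 2.99792458 × 10^8 m/s, 1 eV = 1.602176634 × 10^-19 J.
Since E = pc for a photon, E = 9.177 × 10^-21 J.
Converting to eV: E = 0.05728 eV ≈ 0.0573 eV.

0.0573 eV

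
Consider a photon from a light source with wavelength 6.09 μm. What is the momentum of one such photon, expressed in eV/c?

0.204 eV/c

Take h = 6.62607015 × 10^-34 J·s, c = 2.99792458 × 10^8 m/s, 1 eV = 1.602176634 × 10^-19 J.
First convert: λ = 6.09 μm = 6.09 × 10^-6 m.
For a photon p = h/λ, so p = 1.088 × 10^-28 kg·m/s.
Converting to eV/c: p = 0.2036 eV/c ≈ 0.204 eV/c.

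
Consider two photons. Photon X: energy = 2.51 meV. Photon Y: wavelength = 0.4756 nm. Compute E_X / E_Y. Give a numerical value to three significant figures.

E_X = 4.021e-22 J (from energy = 2.51 meV, via E given directly).
E_Y = 4.177e-16 J (from wavelength = 0.4756 nm, via E = hc/λ).
Ratio = 4.021e-22 / 4.177e-16 = 9.63e-7.

9.63e-7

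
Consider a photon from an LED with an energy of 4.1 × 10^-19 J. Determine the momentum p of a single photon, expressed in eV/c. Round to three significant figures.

2.56 eV/c

The photon relation is p = E/c, giving p = 1.368 × 10^-27 kg·m/s.
Converting to eV/c: p = 2.559 eV/c ≈ 2.56 eV/c.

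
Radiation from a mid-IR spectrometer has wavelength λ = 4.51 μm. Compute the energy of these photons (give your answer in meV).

In SI units: λ = 4.51 μm = 4.51e-6 m.
The photon relation is E = hc/λ, giving E = 4.405e-20 J.
Converting to meV: E = 274.9 meV ≈ 275 meV.

275 meV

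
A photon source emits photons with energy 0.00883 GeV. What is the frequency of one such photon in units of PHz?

Use h = 6.62607015 × 10^-34 J·s, 1 eV = 1.602176634 × 10^-19 J.
Convert to SI: E = 0.00883 GeV = 1.4147 × 10^-12 J.
The photon relation is f = E/h, giving f = 2.135 × 10^21 Hz.
Converting to PHz: f = 2.135 × 10^6 PHz ≈ 2.14 × 10^6 PHz.

2.14 × 10^6 PHz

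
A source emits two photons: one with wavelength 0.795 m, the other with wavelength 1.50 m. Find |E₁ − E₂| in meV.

7.33 × 10^-4 meV

Using E = hc/λ: E₁ = 2.499 × 10^-25 J, E₂ = 1.324 × 10^-25 J.
|ΔE| = |2.499 × 10^-25 − 1.324 × 10^-25| = 1.17 × 10^-25 J = 7.33 × 10^-4 meV.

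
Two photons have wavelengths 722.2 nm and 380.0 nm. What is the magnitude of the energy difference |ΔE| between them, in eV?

Using E = hc/λ: E₁ = 2.7505 × 10^-19 J, E₂ = 5.2275 × 10^-19 J.
|ΔE| = |2.7505 × 10^-19 − 5.2275 × 10^-19| = 2.48 × 10^-19 J = 1.55 eV.

1.55 eV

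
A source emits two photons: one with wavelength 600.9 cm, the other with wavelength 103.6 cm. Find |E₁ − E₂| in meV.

9.90e-4 meV

Using E = hc/λ: E₁ = 3.3058e-26 J, E₂ = 1.9174e-25 J.
|ΔE| = |3.3058e-26 − 1.9174e-25| = 1.59e-25 J = 9.90e-4 meV.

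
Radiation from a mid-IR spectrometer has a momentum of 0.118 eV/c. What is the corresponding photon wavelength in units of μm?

10.5 μm

Use h = 6.62607015e-34 J·s, c = 2.99792458e8 m/s, 1 eV = 1.602176634e-19 J.
Convert to SI: p = 0.118 eV/c = 6.3063e-29 kg·m/s.
The photon relation is λ = h/p, giving λ = 1.051e-5 m.
Converting to μm: λ = 10.51 μm ≈ 10.5 μm.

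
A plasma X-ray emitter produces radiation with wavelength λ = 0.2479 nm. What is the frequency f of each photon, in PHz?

1210 PHz

In SI units: λ = 0.2479 nm = 2.479·10^-10 m.
Since f = c/λ for a photon, f = 1.209·10^18 Hz.
Converting to PHz: f = 1209 PHz ≈ 1210 PHz.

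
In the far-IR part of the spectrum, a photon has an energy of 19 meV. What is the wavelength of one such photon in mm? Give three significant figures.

0.0653 mm

In SI units: E = 19 meV = 3.0441e-21 J.
For a photon λ = hc/E, so λ = 6.525e-5 m.
Converting to mm: λ = 0.06525 mm ≈ 0.0653 mm.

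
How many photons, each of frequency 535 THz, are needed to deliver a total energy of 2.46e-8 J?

Per-photon energy: E = 3.545e-19 J (from frequency = 535 THz).
N = E_total / E_photon = 2.46e-8 J / 3.545e-19 J = 6.94e10.

6.94e10 photons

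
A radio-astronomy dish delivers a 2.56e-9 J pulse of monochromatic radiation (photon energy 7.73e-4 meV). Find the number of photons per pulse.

2.07e16 photons

Per-photon energy: E = 1.238e-25 J (from energy = 7.73e-4 meV).
N = E_total / E_photon = 2.56e-9 J / 1.238e-25 J = 2.07e16.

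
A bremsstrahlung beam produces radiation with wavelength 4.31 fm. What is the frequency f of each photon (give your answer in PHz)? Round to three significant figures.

(c = 2.99792458 × 10^8 m/s.)
Convert to SI: λ = 4.31 fm = 4.31 × 10^-15 m.
For a photon f = c/λ, so f = 6.956 × 10^22 Hz.
Converting to PHz: f = 6.956 × 10^7 PHz ≈ 6.96 × 10^7 PHz.

6.96 × 10^7 PHz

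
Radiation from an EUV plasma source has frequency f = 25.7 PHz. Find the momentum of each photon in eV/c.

Use h = 6.62607015 × 10^-34 J·s, c = 2.99792458 × 10^8 m/s, 1 eV = 1.602176634 × 10^-19 J.
Convert to SI: f = 25.7 PHz = 2.57 × 10^16 Hz.
Since p = hf/c for a photon, p = 5.680 × 10^-26 kg·m/s.
Converting to eV/c: p = 106.3 eV/c ≈ 106 eV/c.

106 eV/c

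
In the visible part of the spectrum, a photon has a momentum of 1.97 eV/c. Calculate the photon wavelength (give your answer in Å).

(h = 6.62607015 × 10^-34 J·s, c = 2.99792458 × 10^8 m/s, 1 eV = 1.602176634 × 10^-19 J.)
Convert to SI: p = 1.97 eV/c = 1.0528 × 10^-27 kg·m/s.
The photon relation is λ = h/p, giving λ = 6.294 × 10^-7 m.
Converting to Å: λ = 6294 Å ≈ 6290 Å.

6290 Å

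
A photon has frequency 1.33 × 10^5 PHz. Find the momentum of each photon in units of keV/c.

Use h = 6.62607015 × 10^-34 J·s, c = 2.99792458 × 10^8 m/s, 1 eV = 1.602176634 × 10^-19 J.
In SI units: f = 1.33 × 10^5 PHz = 1.33 × 10^20 Hz.
Apply p = hf/c: p = 2.940 × 10^-22 kg·m/s.
Converting to keV/c: p = 550.0 keV/c ≈ 550 keV/c.

550 keV/c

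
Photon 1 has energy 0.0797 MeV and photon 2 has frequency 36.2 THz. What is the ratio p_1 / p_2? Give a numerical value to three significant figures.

5.32e5

p_1 = 4.259e-23 kg·m/s (from energy = 0.0797 MeV, via p = E/c).
p_2 = 8.001e-29 kg·m/s (from frequency = 36.2 THz, via p = hf/c).
Ratio = 4.259e-23 / 8.001e-29 = 5.32e5.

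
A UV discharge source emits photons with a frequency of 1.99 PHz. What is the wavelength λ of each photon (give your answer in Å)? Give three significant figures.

1510 Å

(c = 2.99792458e8 m/s.)
In SI units: f = 1.99 PHz = 1.99e15 Hz.
Since λ = c/f for a photon, λ = 1.506e-7 m.
Converting to Å: λ = 1506 Å ≈ 1510 Å.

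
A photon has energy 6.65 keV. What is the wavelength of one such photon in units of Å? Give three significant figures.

First convert: E = 6.65 keV = 1.0654e-15 J.
The photon relation is λ = hc/E, giving λ = 1.864e-10 m.
Converting to Å: λ = 1.864 Å ≈ 1.86 Å.

1.86 Å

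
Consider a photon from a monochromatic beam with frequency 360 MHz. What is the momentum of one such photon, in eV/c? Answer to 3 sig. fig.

1.49e-6 eV/c

Use h = 6.62607015e-34 J·s, c = 2.99792458e8 m/s, 1 eV = 1.602176634e-19 J.
Convert to SI: f = 360 MHz = 3.6e8 Hz.
The photon relation is p = hf/c, giving p = 7.957e-34 kg·m/s.
Converting to eV/c: p = 1.489e-6 eV/c ≈ 1.49e-6 eV/c.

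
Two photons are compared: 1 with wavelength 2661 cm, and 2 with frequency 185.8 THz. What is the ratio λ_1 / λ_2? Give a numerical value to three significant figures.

λ_1 = 26.61 m (from wavelength = 2661 cm, via λ given directly).
λ_2 = 1.614 × 10^-6 m (from frequency = 185.8 THz, via λ = c/f).
Ratio = 26.61 / 1.614 × 10^-6 = 1.65 × 10^7.

1.65 × 10^7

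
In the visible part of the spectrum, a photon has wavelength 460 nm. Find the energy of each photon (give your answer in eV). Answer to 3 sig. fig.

2.70 eV

(h = 6.62607015 × 10^-34 J·s, c = 2.99792458 × 10^8 m/s, 1 eV = 1.602176634 × 10^-19 J.)
Convert to SI: λ = 460 nm = 4.6 × 10^-7 m.
For a photon E = hc/λ, so E = 4.318 × 10^-19 J.
Converting to eV: E = 2.695 eV ≈ 2.70 eV.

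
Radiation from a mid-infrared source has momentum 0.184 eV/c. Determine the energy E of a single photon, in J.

Use c = 2.99792458·10^8 m/s, 1 eV = 1.602176634·10^-19 J.
Convert to SI: p = 0.184 eV/c = 9.8335·10^-29 kg·m/s.
For a photon E = pc, so E = 2.948·10^-20 J.
So E ≈ 2.95·10^-20 J.

2.95·10^-20 J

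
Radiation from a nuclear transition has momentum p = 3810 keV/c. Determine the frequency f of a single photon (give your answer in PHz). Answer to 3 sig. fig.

9.21e5 PHz

Take h = 6.62607015e-34 J·s, c = 2.99792458e8 m/s, 1 eV = 1.602176634e-19 J.
Convert to SI: p = 3810 keV/c = 2.0362e-21 kg·m/s.
The photon relation is f = pc/h, giving f = 9.213e20 Hz.
Converting to PHz: f = 921300 PHz ≈ 9.21e5 PHz.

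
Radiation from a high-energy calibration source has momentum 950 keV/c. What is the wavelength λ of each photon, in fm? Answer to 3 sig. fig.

1310 fm

(h = 6.62607015 × 10^-34 J·s, c = 2.99792458 × 10^8 m/s, 1 eV = 1.602176634 × 10^-19 J.)
Convert to SI: p = 950 keV/c = 5.0771 × 10^-22 kg·m/s.
Since λ = h/p for a photon, λ = 1.305 × 10^-12 m.
Converting to fm: λ = 1305 fm ≈ 1310 fm.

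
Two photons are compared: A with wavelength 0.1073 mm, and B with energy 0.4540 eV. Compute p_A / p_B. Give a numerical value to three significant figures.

p_A = 6.175e-30 kg·m/s (from wavelength = 0.1073 mm, via p = h/λ).
p_B = 2.426e-28 kg·m/s (from energy = 0.4540 eV, via p = E/c).
Ratio = 6.175e-30 / 2.426e-28 = 0.0255.

0.0255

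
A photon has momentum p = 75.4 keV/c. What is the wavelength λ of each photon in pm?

16.4 pm

(h = 6.62607015 × 10^-34 J·s, c = 2.99792458 × 10^8 m/s, 1 eV = 1.602176634 × 10^-19 J.)
Convert to SI: p = 75.4 keV/c = 4.0296 × 10^-23 kg·m/s.
For a photon λ = h/p, so λ = 1.644 × 10^-11 m.
Converting to pm: λ = 16.44 pm ≈ 16.4 pm.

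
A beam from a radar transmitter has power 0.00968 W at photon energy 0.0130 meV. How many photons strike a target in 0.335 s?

Total energy: E_total = P·t = 0.00968 × 0.335 = 0.003243 J.
Per-photon energy: E = 2.083·10^-24 J.
N = E_total / E_photon = 1.56·10^21.

1.56·10^21 photons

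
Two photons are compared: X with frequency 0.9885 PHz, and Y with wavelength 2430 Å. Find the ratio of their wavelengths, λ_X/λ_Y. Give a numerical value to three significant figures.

1.25

λ_X = 3.033 × 10^-7 m (from frequency = 0.9885 PHz, via λ = c/f).
λ_Y = 2.430 × 10^-7 m (from wavelength = 2430 Å, via λ given directly).
Ratio = 3.033 × 10^-7 / 2.430 × 10^-7 = 1.25.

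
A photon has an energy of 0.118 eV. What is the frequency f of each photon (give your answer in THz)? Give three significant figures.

28.5 THz

(h = 6.62607015 × 10^-34 J·s, 1 eV = 1.602176634 × 10^-19 J.)
In SI units: E = 0.118 eV = 1.8906 × 10^-20 J.
Since f = E/h for a photon, f = 2.853 × 10^13 Hz.
Converting to THz: f = 28.53 THz ≈ 28.5 THz.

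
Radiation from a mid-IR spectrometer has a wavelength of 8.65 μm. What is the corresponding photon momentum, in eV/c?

0.143 eV/c

Convert to SI: λ = 8.65 μm = 8.65e-6 m.
Since p = h/λ for a photon, p = 7.660e-29 kg·m/s.
Converting to eV/c: p = 0.1433 eV/c ≈ 0.143 eV/c.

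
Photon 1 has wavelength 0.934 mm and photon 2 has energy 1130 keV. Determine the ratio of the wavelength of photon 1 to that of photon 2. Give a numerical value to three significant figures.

λ_1 = 9.340 × 10^-4 m (from wavelength = 0.934 mm, via λ given directly).
λ_2 = 1.097 × 10^-12 m (from energy = 1130 keV, via λ = hc/E).
Ratio = 9.340 × 10^-4 / 1.097 × 10^-12 = 8.51 × 10^8.

8.51 × 10^8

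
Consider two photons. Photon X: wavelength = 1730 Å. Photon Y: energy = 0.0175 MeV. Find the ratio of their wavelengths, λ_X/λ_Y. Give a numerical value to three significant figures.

2440

λ_X = 1.730e-7 m (from wavelength = 1730 Å, via λ given directly).
λ_Y = 7.085e-11 m (from energy = 0.0175 MeV, via λ = hc/E).
Ratio = 1.730e-7 / 7.085e-11 = 2440.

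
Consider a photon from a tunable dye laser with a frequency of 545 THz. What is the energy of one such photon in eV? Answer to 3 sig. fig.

Take h = 6.62607015 × 10^-34 J·s, 1 eV = 1.602176634 × 10^-19 J.
First convert: f = 545 THz = 5.45 × 10^14 Hz.
For a photon E = hf, so E = 3.611 × 10^-19 J.
Converting to eV: E = 2.254 eV ≈ 2.25 eV.

2.25 eV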